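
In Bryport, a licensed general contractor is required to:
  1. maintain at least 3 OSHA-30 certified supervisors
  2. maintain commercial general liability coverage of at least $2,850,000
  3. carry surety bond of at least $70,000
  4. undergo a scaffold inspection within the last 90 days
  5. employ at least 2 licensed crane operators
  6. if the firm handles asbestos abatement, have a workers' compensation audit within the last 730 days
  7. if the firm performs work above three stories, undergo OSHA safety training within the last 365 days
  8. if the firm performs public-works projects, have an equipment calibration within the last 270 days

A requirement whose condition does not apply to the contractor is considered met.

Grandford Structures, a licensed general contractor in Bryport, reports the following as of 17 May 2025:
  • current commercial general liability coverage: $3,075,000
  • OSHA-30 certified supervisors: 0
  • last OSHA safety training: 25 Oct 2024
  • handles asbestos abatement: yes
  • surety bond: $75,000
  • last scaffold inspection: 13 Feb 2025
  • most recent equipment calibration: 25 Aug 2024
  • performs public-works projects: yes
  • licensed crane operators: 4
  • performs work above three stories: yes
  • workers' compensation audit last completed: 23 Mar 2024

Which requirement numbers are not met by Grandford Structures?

1. OSHA-30 certified supervisors 0 < 3 → not met
2. commercial general liability coverage $3,075,000 ≥ $2,850,000 → met
3. surety bond $75,000 ≥ $70,000 → met
4. scaffold inspection 93 days ago vs limit 90 → not met
5. licensed crane operators 4 ≥ 2 → met
6. condition 'handles asbestos abatement' holds; workers' compensation audit 420 days ago vs limit 730 → met
7. condition 'performs work above three stories' holds; OSHA safety training 204 days ago vs limit 365 → met
8. condition 'performs public-works projects' holds; equipment calibration 265 days ago vs limit 270 → met
Not met: 1, 4

1, 4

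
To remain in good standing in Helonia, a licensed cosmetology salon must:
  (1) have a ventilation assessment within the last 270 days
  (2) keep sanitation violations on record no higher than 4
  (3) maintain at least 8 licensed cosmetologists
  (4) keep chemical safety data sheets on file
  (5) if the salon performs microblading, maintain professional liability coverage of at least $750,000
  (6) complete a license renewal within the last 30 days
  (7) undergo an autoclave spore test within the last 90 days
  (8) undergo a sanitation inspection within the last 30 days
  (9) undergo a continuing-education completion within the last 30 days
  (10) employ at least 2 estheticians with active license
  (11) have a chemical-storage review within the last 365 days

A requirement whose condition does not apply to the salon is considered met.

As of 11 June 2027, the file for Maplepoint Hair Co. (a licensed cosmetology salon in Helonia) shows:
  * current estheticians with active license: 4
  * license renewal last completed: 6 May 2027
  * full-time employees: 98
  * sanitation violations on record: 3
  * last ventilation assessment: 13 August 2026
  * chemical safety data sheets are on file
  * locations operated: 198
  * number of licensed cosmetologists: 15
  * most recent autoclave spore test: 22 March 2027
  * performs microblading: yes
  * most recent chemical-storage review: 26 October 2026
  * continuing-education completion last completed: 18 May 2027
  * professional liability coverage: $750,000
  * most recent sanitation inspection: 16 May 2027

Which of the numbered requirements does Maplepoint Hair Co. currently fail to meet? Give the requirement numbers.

1. ventilation assessment 302 days ago vs limit 270 → not met
2. sanitation violations on record 3 ≤ 4 → met
3. licensed cosmetologists 15 ≥ 8 → met
4. chemical safety data sheets present → met
5. condition 'performs microblading' holds; professional liability coverage $750,000 ≥ $750,000 → met
6. license renewal 36 days ago vs limit 30 → not met
7. autoclave spore test 81 days ago vs limit 90 → met
8. sanitation inspection 26 days ago vs limit 30 → met
9. continuing-education completion 24 days ago vs limit 30 → met
10. estheticians with active license 4 ≥ 2 → met
11. chemical-storage review 228 days ago vs limit 365 → met
Not met: 1, 6

1, 6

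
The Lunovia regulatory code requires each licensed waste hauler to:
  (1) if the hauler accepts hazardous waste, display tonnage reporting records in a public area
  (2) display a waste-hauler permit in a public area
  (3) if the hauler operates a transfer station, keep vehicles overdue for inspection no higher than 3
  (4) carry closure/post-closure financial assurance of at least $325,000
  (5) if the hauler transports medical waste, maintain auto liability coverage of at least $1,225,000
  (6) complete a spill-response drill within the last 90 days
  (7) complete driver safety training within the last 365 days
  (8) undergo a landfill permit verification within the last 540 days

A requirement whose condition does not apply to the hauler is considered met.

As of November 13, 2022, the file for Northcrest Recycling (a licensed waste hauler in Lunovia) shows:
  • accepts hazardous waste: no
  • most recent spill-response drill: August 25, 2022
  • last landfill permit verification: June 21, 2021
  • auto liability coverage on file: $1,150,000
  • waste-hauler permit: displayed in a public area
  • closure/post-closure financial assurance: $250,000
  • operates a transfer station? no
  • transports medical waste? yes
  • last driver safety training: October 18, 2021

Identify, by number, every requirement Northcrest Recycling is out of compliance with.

1. condition 'accepts hazardous waste' does not hold → requirement n/a → met
2. waste-hauler permit present → met
3. condition 'operates a transfer station' does not hold → requirement n/a → met
4. closure/post-closure financial assurance $250,000 < $325,000 → not met
5. condition 'transports medical waste' holds; auto liability coverage $1,150,000 < $1,225,000 → not met
6. spill-response drill 80 days ago vs limit 90 → met
7. driver safety training 391 days ago vs limit 365 → not met
8. landfill permit verification 510 days ago vs limit 540 → met
Not met: 4, 5, 7

4, 5, 7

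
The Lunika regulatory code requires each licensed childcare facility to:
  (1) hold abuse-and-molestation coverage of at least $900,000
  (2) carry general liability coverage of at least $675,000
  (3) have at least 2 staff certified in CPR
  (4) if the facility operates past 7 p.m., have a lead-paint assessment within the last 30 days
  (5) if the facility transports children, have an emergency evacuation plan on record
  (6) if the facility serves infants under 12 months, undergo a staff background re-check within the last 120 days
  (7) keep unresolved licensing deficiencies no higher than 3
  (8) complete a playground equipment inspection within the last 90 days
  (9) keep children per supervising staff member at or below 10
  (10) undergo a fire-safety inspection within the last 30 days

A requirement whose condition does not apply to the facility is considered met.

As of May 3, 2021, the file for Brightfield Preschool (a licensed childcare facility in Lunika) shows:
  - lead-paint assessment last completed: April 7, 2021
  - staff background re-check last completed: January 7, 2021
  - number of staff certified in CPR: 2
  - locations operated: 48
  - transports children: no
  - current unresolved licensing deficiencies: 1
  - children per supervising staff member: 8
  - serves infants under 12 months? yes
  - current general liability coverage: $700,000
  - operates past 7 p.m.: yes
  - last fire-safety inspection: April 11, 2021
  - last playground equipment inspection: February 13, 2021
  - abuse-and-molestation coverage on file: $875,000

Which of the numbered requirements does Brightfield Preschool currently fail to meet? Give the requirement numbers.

1. abuse-and-molestation coverage $875,000 < $900,000 → not met
2. general liability coverage $700,000 ≥ $675,000 → met
3. staff certified in CPR 2 ≥ 2 → met
4. condition 'operates past 7 p.m.' holds; lead-paint assessment 26 days ago vs limit 30 → met
5. condition 'transports children' does not hold → requirement n/a → met
6. condition 'serves infants under 12 months' holds; staff background re-check 116 days ago vs limit 120 → met
7. unresolved licensing deficiencies 1 ≤ 3 → met
8. playground equipment inspection 79 days ago vs limit 90 → met
9. children per supervising staff member 8 ≤ 10 → met
10. fire-safety inspection 22 days ago vs limit 30 → met
Not met: 1

1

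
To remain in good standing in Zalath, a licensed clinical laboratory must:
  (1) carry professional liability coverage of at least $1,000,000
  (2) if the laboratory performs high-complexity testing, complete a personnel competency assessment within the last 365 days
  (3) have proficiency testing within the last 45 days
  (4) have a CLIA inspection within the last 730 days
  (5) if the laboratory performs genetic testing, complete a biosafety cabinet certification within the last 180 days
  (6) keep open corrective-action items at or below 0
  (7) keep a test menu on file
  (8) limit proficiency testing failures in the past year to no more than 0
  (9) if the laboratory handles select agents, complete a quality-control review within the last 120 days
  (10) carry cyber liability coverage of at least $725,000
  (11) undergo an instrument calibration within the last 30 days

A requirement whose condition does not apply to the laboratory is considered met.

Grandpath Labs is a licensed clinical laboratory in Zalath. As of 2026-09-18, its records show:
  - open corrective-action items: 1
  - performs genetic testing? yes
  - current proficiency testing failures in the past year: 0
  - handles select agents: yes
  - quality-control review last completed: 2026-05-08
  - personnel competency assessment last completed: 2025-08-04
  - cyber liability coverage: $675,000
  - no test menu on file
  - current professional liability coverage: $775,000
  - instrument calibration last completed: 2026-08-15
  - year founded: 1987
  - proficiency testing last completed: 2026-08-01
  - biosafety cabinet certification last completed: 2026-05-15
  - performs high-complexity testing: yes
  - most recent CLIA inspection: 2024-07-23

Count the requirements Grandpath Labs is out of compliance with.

9

1. professional liability coverage $775,000 < $1,000,000 → not met
2. condition 'performs high-complexity testing' holds; personnel competency assessment 410 days ago vs limit 365 → not met
3. proficiency testing 48 days ago vs limit 45 → not met
4. CLIA inspection 787 days ago vs limit 730 → not met
5. condition 'performs genetic testing' holds; biosafety cabinet certification 126 days ago vs limit 180 → met
6. open corrective-action items 1 > 0 → not met
7. test menu absent → not met
8. proficiency testing failures in the past year 0 ≤ 0 → met
9. condition 'handles select agents' holds; quality-control review 133 days ago vs limit 120 → not met
10. cyber liability coverage $675,000 < $725,000 → not met
11. instrument calibration 34 days ago vs limit 30 → not met
Not met: 9 of 11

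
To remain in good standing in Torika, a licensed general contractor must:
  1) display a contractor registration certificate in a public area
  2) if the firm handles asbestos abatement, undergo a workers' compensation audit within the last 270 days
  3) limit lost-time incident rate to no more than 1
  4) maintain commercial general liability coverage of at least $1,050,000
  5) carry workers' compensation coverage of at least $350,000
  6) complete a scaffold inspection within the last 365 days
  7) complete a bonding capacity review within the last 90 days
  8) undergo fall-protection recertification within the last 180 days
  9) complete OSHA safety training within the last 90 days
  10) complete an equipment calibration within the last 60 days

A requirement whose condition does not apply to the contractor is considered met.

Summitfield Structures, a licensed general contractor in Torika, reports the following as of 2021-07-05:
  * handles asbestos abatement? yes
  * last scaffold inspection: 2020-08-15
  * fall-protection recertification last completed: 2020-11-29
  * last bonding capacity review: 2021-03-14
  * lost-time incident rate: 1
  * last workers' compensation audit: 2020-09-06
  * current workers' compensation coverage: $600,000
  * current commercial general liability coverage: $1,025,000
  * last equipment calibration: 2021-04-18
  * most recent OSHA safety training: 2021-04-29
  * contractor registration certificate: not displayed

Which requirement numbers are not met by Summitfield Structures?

1. contractor registration certificate absent → not met
2. condition 'handles asbestos abatement' holds; workers' compensation audit 302 days ago vs limit 270 → not met
3. lost-time incident rate 1 ≤ 1 → met
4. commercial general liability coverage $1,025,000 < $1,050,000 → not met
5. workers' compensation coverage $600,000 ≥ $350,000 → met
6. scaffold inspection 324 days ago vs limit 365 → met
7. bonding capacity review 113 days ago vs limit 90 → not met
8. fall-protection recertification 218 days ago vs limit 180 → not met
9. OSHA safety training 67 days ago vs limit 90 → met
10. equipment calibration 78 days ago vs limit 60 → not met
Not met: 1, 2, 4, 7, 8, 10

1, 2, 4, 7, 8, 10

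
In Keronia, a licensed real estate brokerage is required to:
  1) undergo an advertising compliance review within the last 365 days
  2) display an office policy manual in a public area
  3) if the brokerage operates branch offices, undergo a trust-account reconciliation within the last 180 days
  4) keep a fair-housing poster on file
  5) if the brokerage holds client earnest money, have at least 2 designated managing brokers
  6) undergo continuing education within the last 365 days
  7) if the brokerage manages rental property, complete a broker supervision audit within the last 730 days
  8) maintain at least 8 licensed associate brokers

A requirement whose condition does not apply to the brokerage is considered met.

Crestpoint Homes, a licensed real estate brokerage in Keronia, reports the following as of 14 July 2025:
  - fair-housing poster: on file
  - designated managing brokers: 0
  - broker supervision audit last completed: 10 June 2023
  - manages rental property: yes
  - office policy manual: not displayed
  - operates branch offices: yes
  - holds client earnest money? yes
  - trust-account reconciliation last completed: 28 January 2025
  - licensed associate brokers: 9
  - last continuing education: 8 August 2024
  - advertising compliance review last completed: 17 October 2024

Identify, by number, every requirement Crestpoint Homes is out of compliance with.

1. advertising compliance review 270 days ago vs limit 365 → met
2. office policy manual absent → not met
3. condition 'operates branch offices' holds; trust-account reconciliation 167 days ago vs limit 180 → met
4. fair-housing poster present → met
5. condition 'holds client earnest money' holds; designated managing brokers 0 < 2 → not met
6. continuing education 340 days ago vs limit 365 → met
7. condition 'manages rental property' holds; broker supervision audit 765 days ago vs limit 730 → not met
8. licensed associate brokers 9 ≥ 8 → met
Not met: 2, 5, 7

2, 5, 7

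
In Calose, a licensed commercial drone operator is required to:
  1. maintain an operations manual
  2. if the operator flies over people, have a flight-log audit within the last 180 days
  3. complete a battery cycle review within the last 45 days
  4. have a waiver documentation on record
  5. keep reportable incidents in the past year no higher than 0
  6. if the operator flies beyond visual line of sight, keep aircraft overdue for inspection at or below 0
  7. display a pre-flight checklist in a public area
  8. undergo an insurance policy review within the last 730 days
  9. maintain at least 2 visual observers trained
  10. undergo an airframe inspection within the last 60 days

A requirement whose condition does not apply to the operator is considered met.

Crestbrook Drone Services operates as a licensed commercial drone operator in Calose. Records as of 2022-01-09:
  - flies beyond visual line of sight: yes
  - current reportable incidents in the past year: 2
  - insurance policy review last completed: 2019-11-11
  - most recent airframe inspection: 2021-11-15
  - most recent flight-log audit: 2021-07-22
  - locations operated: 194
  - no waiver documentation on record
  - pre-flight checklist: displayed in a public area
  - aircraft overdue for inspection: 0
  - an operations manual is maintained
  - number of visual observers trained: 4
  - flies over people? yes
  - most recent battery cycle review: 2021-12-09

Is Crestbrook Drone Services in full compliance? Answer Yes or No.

1. operations manual present → met
2. condition 'flies over people' holds; flight-log audit 171 days ago vs limit 180 → met
3. battery cycle review 31 days ago vs limit 45 → met
4. waiver documentation absent → not met
5. reportable incidents in the past year 2 > 0 → not met
6. condition 'flies beyond visual line of sight' holds; aircraft overdue for inspection 0 ≤ 0 → met
7. pre-flight checklist present → met
8. insurance policy review 790 days ago vs limit 730 → not met
9. visual observers trained 4 ≥ 2 → met
10. airframe inspection 55 days ago vs limit 60 → met
Not met: 4, 5, 8

No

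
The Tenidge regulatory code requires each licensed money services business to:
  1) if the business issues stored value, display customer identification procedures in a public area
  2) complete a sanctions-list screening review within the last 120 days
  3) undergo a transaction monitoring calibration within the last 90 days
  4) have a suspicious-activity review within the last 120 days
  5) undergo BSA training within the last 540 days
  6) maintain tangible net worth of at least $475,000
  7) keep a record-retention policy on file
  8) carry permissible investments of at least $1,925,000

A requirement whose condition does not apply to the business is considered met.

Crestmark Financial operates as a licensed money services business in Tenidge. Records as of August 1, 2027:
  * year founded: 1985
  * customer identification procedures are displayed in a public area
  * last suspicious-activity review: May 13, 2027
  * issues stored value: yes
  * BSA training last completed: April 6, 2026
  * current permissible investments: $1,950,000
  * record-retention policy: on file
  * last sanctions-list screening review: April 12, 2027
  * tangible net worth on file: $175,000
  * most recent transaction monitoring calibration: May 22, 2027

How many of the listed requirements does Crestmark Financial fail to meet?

1

1. condition 'issues stored value' holds; customer identification procedures present → met
2. sanctions-list screening review 111 days ago vs limit 120 → met
3. transaction monitoring calibration 71 days ago vs limit 90 → met
4. suspicious-activity review 80 days ago vs limit 120 → met
5. BSA training 482 days ago vs limit 540 → met
6. tangible net worth $175,000 < $475,000 → not met
7. record-retention policy present → met
8. permissible investments $1,950,000 ≥ $1,925,000 → met
Not met: 1 of 8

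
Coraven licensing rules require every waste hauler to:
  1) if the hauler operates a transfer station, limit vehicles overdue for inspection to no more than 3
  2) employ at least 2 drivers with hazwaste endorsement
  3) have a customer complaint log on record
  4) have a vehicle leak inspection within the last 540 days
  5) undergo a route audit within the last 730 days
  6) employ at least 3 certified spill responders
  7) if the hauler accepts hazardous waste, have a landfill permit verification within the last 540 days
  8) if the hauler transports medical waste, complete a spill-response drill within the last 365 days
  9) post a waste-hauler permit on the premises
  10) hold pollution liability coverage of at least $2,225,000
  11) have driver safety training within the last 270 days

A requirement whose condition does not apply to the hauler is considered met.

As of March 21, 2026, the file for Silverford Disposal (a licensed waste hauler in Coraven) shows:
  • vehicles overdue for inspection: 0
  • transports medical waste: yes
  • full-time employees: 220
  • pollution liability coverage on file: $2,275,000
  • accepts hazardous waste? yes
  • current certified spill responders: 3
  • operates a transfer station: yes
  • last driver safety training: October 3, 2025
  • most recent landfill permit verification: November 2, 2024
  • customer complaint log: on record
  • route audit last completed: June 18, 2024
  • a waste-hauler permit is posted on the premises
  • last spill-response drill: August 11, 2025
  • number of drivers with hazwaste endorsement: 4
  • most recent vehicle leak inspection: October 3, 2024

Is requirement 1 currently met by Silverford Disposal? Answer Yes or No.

1. condition 'operates a transfer station' holds; vehicles overdue for inspection 0 ≤ 3 → met

Yes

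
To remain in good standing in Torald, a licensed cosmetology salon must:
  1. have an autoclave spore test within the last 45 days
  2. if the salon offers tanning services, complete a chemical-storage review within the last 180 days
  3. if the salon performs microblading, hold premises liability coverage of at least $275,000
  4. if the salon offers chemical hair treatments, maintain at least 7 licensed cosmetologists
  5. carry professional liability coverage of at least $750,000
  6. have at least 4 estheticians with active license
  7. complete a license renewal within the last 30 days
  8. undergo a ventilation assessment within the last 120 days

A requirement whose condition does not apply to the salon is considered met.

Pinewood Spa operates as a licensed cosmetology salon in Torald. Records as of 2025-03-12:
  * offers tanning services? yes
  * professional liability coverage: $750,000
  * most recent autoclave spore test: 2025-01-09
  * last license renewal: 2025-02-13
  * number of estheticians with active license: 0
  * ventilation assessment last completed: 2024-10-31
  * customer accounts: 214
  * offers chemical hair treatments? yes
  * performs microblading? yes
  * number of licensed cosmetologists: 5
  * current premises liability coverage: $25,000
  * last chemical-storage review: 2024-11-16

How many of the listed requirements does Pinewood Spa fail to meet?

5

1. autoclave spore test 62 days ago vs limit 45 → not met
2. condition 'offers tanning services' holds; chemical-storage review 116 days ago vs limit 180 → met
3. condition 'performs microblading' holds; premises liability coverage $25,000 < $275,000 → not met
4. condition 'offers chemical hair treatments' holds; licensed cosmetologists 5 < 7 → not met
5. professional liability coverage $750,000 ≥ $750,000 → met
6. estheticians with active license 0 < 4 → not met
7. license renewal 27 days ago vs limit 30 → met
8. ventilation assessment 132 days ago vs limit 120 → not met
Not met: 5 of 8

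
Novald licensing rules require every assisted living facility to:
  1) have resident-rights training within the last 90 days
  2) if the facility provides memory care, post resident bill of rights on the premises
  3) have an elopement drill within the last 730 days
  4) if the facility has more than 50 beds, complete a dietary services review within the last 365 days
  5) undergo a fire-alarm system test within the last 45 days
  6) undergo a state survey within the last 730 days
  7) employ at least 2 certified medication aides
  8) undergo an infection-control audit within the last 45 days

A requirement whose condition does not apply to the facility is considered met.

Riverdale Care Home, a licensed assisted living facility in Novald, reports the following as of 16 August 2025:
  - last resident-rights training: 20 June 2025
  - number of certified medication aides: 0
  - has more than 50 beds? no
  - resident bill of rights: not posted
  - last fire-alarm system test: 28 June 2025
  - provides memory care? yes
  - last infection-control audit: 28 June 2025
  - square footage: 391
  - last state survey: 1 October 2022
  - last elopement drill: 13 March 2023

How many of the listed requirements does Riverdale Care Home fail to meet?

1. resident-rights training 57 days ago vs limit 90 → met
2. condition 'provides memory care' holds; resident bill of rights absent → not met
3. elopement drill 887 days ago vs limit 730 → not met
4. condition 'has more than 50 beds' does not hold → requirement n/a → met
5. fire-alarm system test 49 days ago vs limit 45 → not met
6. state survey 1050 days ago vs limit 730 → not met
7. certified medication aides 0 < 2 → not met
8. infection-control audit 49 days ago vs limit 45 → not met
Not met: 6 of 8

6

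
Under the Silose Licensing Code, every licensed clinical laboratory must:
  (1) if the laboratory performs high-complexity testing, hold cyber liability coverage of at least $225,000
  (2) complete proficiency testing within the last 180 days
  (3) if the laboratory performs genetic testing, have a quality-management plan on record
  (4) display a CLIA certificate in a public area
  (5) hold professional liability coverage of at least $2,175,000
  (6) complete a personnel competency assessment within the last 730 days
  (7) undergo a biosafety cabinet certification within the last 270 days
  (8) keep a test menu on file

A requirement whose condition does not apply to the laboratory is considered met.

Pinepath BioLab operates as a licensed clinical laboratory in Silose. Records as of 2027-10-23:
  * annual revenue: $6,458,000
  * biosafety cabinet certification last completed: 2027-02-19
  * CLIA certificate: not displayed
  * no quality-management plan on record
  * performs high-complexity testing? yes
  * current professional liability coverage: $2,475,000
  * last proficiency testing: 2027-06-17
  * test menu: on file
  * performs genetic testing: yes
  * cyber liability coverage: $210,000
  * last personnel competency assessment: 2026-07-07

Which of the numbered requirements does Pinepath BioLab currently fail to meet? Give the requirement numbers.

1. condition 'performs high-complexity testing' holds; cyber liability coverage $210,000 < $225,000 → not met
2. proficiency testing 128 days ago vs limit 180 → met
3. condition 'performs genetic testing' holds; quality-management plan absent → not met
4. CLIA certificate absent → not met
5. professional liability coverage $2,475,000 ≥ $2,175,000 → met
6. personnel competency assessment 473 days ago vs limit 730 → met
7. biosafety cabinet certification 246 days ago vs limit 270 → met
8. test menu present → met
Not met: 1, 3, 4

1, 3, 4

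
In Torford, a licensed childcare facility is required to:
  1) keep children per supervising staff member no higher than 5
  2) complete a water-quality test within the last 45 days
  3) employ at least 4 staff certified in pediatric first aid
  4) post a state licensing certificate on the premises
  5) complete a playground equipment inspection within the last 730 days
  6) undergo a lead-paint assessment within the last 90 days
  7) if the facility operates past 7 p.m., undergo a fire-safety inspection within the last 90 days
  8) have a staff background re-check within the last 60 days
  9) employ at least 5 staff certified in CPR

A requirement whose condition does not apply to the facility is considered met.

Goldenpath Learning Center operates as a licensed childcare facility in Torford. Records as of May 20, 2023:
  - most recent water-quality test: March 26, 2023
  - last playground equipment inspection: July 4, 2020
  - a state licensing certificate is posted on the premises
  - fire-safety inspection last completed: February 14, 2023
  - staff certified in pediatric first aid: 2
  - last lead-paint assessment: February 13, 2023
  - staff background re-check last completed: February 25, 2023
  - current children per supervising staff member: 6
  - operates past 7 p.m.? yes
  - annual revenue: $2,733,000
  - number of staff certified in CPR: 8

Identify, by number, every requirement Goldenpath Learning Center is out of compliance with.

1. children per supervising staff member 6 > 5 → not met
2. water-quality test 55 days ago vs limit 45 → not met
3. staff certified in pediatric first aid 2 < 4 → not met
4. state licensing certificate present → met
5. playground equipment inspection 1050 days ago vs limit 730 → not met
6. lead-paint assessment 96 days ago vs limit 90 → not met
7. condition 'operates past 7 p.m.' holds; fire-safety inspection 95 days ago vs limit 90 → not met
8. staff background re-check 84 days ago vs limit 60 → not met
9. staff certified in CPR 8 ≥ 5 → met
Not met: 1, 2, 3, 5, 6, 7, 8

1, 2, 3, 5, 6, 7, 8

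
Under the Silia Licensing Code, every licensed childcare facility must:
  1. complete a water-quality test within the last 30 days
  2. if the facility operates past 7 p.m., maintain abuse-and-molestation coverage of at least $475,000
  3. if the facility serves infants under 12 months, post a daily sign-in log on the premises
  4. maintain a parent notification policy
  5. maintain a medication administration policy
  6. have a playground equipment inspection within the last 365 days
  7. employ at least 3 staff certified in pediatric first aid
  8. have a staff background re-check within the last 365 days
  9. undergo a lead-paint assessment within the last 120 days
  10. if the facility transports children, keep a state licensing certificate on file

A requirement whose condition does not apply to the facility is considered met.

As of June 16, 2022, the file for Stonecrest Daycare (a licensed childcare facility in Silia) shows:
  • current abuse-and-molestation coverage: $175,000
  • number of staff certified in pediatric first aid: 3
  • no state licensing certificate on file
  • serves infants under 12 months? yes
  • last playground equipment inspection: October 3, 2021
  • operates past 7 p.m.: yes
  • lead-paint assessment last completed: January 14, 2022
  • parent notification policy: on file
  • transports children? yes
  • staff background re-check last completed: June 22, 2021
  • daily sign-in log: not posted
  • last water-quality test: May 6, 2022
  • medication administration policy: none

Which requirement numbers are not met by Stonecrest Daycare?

1. water-quality test 41 days ago vs limit 30 → not met
2. condition 'operates past 7 p.m.' holds; abuse-and-molestation coverage $175,000 < $475,000 → not met
3. condition 'serves infants under 12 months' holds; daily sign-in log absent → not met
4. parent notification policy present → met
5. medication administration policy absent → not met
6. playground equipment inspection 256 days ago vs limit 365 → met
7. staff certified in pediatric first aid 3 ≥ 3 → met
8. staff background re-check 359 days ago vs limit 365 → met
9. lead-paint assessment 153 days ago vs limit 120 → not met
10. condition 'transports children' holds; state licensing certificate absent → not met
Not met: 1, 2, 3, 5, 9, 10

1, 2, 3, 5, 9, 10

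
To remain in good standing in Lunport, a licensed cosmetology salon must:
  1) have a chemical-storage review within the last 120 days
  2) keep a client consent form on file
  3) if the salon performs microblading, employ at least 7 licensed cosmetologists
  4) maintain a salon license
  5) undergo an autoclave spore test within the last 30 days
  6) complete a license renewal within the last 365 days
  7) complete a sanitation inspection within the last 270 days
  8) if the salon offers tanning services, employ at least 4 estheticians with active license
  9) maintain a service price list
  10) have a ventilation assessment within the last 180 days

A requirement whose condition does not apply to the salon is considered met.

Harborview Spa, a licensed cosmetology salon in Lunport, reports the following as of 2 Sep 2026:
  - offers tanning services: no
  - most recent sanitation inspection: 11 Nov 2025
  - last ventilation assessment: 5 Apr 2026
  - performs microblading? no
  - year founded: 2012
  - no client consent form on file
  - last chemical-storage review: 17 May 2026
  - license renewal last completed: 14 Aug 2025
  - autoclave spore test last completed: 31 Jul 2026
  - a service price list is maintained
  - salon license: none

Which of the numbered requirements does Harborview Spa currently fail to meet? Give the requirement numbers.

1. chemical-storage review 108 days ago vs limit 120 → met
2. client consent form absent → not met
3. condition 'performs microblading' does not hold → requirement n/a → met
4. salon license absent → not met
5. autoclave spore test 33 days ago vs limit 30 → not met
6. license renewal 384 days ago vs limit 365 → not met
7. sanitation inspection 295 days ago vs limit 270 → not met
8. condition 'offers tanning services' does not hold → requirement n/a → met
9. service price list present → met
10. ventilation assessment 150 days ago vs limit 180 → met
Not met: 2, 4, 5, 6, 7

2, 4, 5, 6, 7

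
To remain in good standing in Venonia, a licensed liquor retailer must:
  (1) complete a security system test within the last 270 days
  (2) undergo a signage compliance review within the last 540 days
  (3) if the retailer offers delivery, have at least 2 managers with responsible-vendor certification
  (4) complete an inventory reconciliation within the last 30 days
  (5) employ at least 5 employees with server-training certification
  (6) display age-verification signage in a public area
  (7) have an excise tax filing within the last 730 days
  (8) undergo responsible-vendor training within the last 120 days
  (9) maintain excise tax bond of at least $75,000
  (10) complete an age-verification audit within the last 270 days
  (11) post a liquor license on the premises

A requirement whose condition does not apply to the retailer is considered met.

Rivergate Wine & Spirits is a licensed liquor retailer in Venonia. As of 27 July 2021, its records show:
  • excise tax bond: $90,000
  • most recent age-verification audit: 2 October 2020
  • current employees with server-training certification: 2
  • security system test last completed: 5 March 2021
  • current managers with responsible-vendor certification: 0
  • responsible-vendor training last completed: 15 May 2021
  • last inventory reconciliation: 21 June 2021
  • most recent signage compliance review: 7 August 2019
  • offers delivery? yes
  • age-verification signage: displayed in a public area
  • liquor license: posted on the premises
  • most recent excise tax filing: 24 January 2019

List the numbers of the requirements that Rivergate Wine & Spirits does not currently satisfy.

1. security system test 144 days ago vs limit 270 → met
2. signage compliance review 720 days ago vs limit 540 → not met
3. condition 'offers delivery' holds; managers with responsible-vendor certification 0 < 2 → not met
4. inventory reconciliation 36 days ago vs limit 30 → not met
5. employees with server-training certification 2 < 5 → not met
6. age-verification signage present → met
7. excise tax filing 915 days ago vs limit 730 → not met
8. responsible-vendor training 73 days ago vs limit 120 → met
9. excise tax bond $90,000 ≥ $75,000 → met
10. age-verification audit 298 days ago vs limit 270 → not met
11. liquor license present → met
Not met: 2, 3, 4, 5, 7, 10

2, 3, 4, 5, 7, 10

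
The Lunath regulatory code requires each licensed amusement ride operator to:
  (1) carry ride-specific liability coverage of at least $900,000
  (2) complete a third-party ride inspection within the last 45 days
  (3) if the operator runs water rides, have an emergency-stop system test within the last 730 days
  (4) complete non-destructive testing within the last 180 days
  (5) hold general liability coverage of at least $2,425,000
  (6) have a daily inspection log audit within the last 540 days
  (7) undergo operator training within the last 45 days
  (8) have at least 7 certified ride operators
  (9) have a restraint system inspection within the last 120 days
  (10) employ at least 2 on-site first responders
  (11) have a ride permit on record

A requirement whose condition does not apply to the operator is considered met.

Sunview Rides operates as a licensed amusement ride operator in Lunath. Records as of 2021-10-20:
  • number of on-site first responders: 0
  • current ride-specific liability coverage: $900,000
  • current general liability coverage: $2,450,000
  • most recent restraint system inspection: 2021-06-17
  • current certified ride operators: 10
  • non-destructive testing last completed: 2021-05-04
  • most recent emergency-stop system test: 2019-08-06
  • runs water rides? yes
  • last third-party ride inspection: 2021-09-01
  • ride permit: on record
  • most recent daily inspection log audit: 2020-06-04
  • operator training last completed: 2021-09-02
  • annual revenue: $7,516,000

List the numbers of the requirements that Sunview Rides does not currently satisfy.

1. ride-specific liability coverage $900,000 ≥ $900,000 → met
2. third-party ride inspection 49 days ago vs limit 45 → not met
3. condition 'runs water rides' holds; emergency-stop system test 806 days ago vs limit 730 → not met
4. non-destructive testing 169 days ago vs limit 180 → met
5. general liability coverage $2,450,000 ≥ $2,425,000 → met
6. daily inspection log audit 503 days ago vs limit 540 → met
7. operator training 48 days ago vs limit 45 → not met
8. certified ride operators 10 ≥ 7 → met
9. restraint system inspection 125 days ago vs limit 120 → not met
10. on-site first responders 0 < 2 → not met
11. ride permit present → met
Not met: 2, 3, 7, 9, 10

2, 3, 7, 9, 10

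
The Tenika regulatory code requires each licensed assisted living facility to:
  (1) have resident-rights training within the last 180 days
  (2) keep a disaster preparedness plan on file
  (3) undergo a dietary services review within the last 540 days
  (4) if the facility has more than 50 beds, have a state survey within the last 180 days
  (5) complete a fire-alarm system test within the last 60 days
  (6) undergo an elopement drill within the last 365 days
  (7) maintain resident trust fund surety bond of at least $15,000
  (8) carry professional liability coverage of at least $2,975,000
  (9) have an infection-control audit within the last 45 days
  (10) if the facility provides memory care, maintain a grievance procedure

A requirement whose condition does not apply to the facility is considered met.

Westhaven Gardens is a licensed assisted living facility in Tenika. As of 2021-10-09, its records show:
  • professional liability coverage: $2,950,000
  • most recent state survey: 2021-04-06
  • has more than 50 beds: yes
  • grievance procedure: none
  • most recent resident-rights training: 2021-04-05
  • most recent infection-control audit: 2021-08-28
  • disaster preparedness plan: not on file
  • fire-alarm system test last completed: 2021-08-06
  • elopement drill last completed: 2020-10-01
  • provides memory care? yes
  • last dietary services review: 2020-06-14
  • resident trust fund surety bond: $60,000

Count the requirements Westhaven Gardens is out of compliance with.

1. resident-rights training 187 days ago vs limit 180 → not met
2. disaster preparedness plan absent → not met
3. dietary services review 482 days ago vs limit 540 → met
4. condition 'has more than 50 beds' holds; state survey 186 days ago vs limit 180 → not met
5. fire-alarm system test 64 days ago vs limit 60 → not met
6. elopement drill 373 days ago vs limit 365 → not met
7. resident trust fund surety bond $60,000 ≥ $15,000 → met
8. professional liability coverage $2,950,000 < $2,975,000 → not met
9. infection-control audit 42 days ago vs limit 45 → met
10. condition 'provides memory care' holds; grievance procedure absent → not met
Not met: 7 of 10

7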